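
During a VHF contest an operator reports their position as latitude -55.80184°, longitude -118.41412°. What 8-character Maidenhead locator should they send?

DD04te07

Shift to the Maidenhead origin (180°W, 90°S): lon 61.58588, lat 34.19816.
Field: lon ⌊61.58588/20⌋ = 3 → D; lat ⌊34.19816/10⌋ = 3 → D.
Square: lon ⌊1.58588/2⌋ = 0; lat ⌊4.19816/1⌋ = 4.
Subsquare: lon ⌊1.58588/0.0833333⌋ = 19 → t; lat ⌊0.19816/0.0416667⌋ = 4 → e.
Extended square: lon ⌊0.00255/0.00833333⌋ = 0; lat ⌊0.03149/0.00416667⌋ = 7.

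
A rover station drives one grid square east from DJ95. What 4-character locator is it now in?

EJ05

Longitude square 9; +1 → 10, wraps to 0, carry into field.
Longitude field D = 3; +1 → 4 = E.
The latitude characters are unchanged.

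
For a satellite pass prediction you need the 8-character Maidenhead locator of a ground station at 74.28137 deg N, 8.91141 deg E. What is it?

Add 180° to longitude and 90° to latitude: 188.91141, 164.28137.
Field: lon ⌊188.91141/20⌋ = 9 → J; lat ⌊164.28137/10⌋ = 16 → Q.
Square: lon ⌊8.91141/2⌋ = 4; lat ⌊4.28137/1⌋ = 4.
Subsquare: lon ⌊0.91141/0.0833333⌋ = 10 → k; lat ⌊0.28137/0.0416667⌋ = 6 → g.
Extended square: lon ⌊0.07808/0.00833333⌋ = 9; lat ⌊0.03137/0.00416667⌋ = 7.

JQ44kg97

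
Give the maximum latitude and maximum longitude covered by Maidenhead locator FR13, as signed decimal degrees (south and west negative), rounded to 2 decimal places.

84.00, -76.00

Field F=5, R=17: +5·20° lon, +17·10° lat → SW at lon -80°, lat 80°.
Square 1, 3: +1·2° lon, +3·1° lat → SW at lon -78°, lat 83°.
Cell spans 2° lon × 1° lat. NE corner is SW corner plus one full cell.
latitude 84.00, longitude -76.00.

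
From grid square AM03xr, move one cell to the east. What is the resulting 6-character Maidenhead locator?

Longitude subsquare x = 23; +1 → 24, wraps to 0 = a, carry into square.
Longitude square 0; +1 → 1.
The latitude characters are unchanged.

AM13ar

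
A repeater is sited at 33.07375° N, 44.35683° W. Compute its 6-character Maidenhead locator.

GM73tb

Offset from 180°W / 90°S: lon 135.6432°, lat 123.0737°.
Field: lon ⌊135.6432/20⌋ = 6 → G; lat ⌊123.0737/10⌋ = 12 → M.
Square: lon ⌊15.6432/2⌋ = 7; lat ⌊3.0737/1⌋ = 3.
Subsquare: lon ⌊1.6432/0.0833333⌋ = 19 → t; lat ⌊0.0737/0.0416667⌋ = 1 → b.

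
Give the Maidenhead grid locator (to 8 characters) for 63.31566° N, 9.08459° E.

JP43nh05

Offset from 180°W / 90°S: lon 189.08459°, lat 153.31566°.
Field: 189.08459/20 → 9 → J, 153.31566/10 → 15 → P; chars JP.
Square: 9.08459/2 → 4, 3.31566/1 → 3; chars 43.
Subsquare: 1.08459/0.0833333 → 13 → n, 0.31566/0.0416667 → 7 → h; chars nh.
Extended square: 0.00126/0.00833333 → 0, 0.02399/0.00416667 → 5; chars 05.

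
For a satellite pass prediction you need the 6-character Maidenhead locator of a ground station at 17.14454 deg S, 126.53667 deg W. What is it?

Offset from 180°W / 90°S: lon 53.4633°, lat 72.8555°.
Field: lon ⌊53.4633/20⌋ = 2 → C; lat ⌊72.8555/10⌋ = 7 → H.
Square: lon ⌊13.4633/2⌋ = 6; lat ⌊2.8555/1⌋ = 2.
Subsquare: lon ⌊1.4633/0.0833333⌋ = 17 → r; lat ⌊0.8555/0.0416667⌋ = 20 → u.

CH62ru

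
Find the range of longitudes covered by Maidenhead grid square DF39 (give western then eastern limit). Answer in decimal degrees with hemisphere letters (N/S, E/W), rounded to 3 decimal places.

114.000° W, 112.000° W

Field D=3, F=5: +3·20° lon, +5·10° lat → SW at lon -120°, lat -40°.
Square 3, 9: +3·2° lon, +9·1° lat → SW at lon -114°, lat -31°.
Cell spans 2° lon × 1° lat.
west 114.000° W, east 112.000° W.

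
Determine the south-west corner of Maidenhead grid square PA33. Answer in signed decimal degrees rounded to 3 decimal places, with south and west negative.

-87.000, 126.000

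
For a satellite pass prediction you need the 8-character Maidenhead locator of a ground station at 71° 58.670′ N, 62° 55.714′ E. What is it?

MQ11lx14

Add 180° to longitude and 90° to latitude: 242.92857, 161.97783.
Field (20°×10°, letters A–R): lon ⌊242.92857/20⌋ = 12 → M; lat ⌊161.97783/10⌋ = 16 → Q.
Square (2°×1°, digits 0–9): lon ⌊2.92857/2⌋ = 1; lat ⌊1.97783/1⌋ = 1.
Subsquare (5′×2.5′, letters a–x): lon ⌊0.92857/0.0833333⌋ = 11 → l; lat ⌊0.97783/0.0416667⌋ = 23 → x.
Extended square (30″×15″, digits 0–9): lon ⌊0.01190/0.00833333⌋ = 1; lat ⌊0.01950/0.00416667⌋ = 4.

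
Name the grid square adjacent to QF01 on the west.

Longitude square 0; −1 → -1, wraps to 9, carry into field.
Longitude field Q = 16; −1 → 15 = P.
The latitude characters are unchanged.

PF91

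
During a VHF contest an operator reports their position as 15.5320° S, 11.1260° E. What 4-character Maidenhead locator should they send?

JH54

Shift to the Maidenhead origin (180°W, 90°S): lon 191.13, lat 74.47.
Field: 191.13/20 → 9 → J, 74.47/10 → 7 → H; chars JH.
Square: 11.13/2 → 5, 4.47/1 → 4; chars 54.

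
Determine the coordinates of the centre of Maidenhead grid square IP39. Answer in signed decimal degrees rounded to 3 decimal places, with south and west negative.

Field I=8, P=15: +8·20° lon, +15·10° lat → SW at lon -20°, lat 60°.
Square 3, 9: +3·2° lon, +9·1° lat → SW at lon -14°, lat 69°.
Cell spans 2° lon × 1° lat. Centre is SW corner plus half of each.
latitude 69.500, longitude -13.000.

69.500, -13.000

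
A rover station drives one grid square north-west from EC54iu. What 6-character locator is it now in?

Longitude subsquare i = 8; −1 → 7 = h.
Latitude subsquare u = 20; +1 → 21 = v.

EC54hv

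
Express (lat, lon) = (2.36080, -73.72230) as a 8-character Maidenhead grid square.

Offset from 180°W / 90°S: lon 106.27770°, lat 92.36080°.
Field: 106.27770/20 → 5 → F, 92.36080/10 → 9 → J; chars FJ.
Square: 6.27770/2 → 3, 2.36080/1 → 2; chars 32.
Subsquare: 0.27770/0.0833333 → 3 → d, 0.36080/0.0416667 → 8 → i; chars di.
Extended square: 0.02770/0.00833333 → 3, 0.02747/0.00416667 → 6; chars 36.

FJ32di36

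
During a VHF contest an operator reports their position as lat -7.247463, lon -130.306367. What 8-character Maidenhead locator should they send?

CI42us30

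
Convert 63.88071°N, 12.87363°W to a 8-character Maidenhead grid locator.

Offset from 180°W / 90°S: lon 167.12637°, lat 153.88071°.
Field: 167.12637/20 → 8 → I, 153.88071/10 → 15 → P; chars IP.
Square: 7.12637/2 → 3, 3.88071/1 → 3; chars 33.
Subsquare: 1.12637/0.0833333 → 13 → n, 0.88071/0.0416667 → 21 → v; chars nv.
Extended square: 0.04304/0.00833333 → 5, 0.00571/0.00416667 → 1; chars 51.

IP33nv51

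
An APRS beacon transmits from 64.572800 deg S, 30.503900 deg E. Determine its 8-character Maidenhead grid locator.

KC55gk02

Add 180° to longitude and 90° to latitude: 210.50390, 25.42720.
Field: 210.50390/20 → 10 → K, 25.42720/10 → 2 → C; chars KC.
Square: 10.50390/2 → 5, 5.42720/1 → 5; chars 55.
Subsquare: 0.50390/0.0833333 → 6 → g, 0.42720/0.0416667 → 10 → k; chars gk.
Extended square: 0.00390/0.00833333 → 0, 0.01053/0.00416667 → 2; chars 02.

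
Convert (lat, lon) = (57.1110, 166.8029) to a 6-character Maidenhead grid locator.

RO37jc

Offset from 180°W / 90°S: lon 346.8029°, lat 147.1110°.
Field: lon ⌊346.8029/20⌋ = 17 → R; lat ⌊147.1110/10⌋ = 14 → O.
Square: lon ⌊6.8029/2⌋ = 3; lat ⌊7.1110/1⌋ = 7.
Subsquare: lon ⌊0.8029/0.0833333⌋ = 9 → j; lat ⌊0.1110/0.0416667⌋ = 2 → c.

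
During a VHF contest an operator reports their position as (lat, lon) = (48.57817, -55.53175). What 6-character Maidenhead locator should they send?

GN28fn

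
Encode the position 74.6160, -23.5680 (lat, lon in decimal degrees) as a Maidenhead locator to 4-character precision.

HQ84

Shift to the Maidenhead origin (180°W, 90°S): lon 156.43, lat 164.62.
Field: lon ⌊156.43/20⌋ = 7 → H; lat ⌊164.62/10⌋ = 16 → Q.
Square: lon ⌊16.43/2⌋ = 8; lat ⌊4.62/1⌋ = 4.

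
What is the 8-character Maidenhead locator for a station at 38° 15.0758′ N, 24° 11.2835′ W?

HM78vg70

Shift to the Maidenhead origin (180°W, 90°S): lon 155.81194, lat 128.25126.
Field (20°×10°, letters A–R): lon ⌊155.81194/20⌋ = 7 → H; lat ⌊128.25126/10⌋ = 12 → M.
Square (2°×1°, digits 0–9): lon ⌊15.81194/2⌋ = 7; lat ⌊8.25126/1⌋ = 8.
Subsquare (5′×2.5′, letters a–x): lon ⌊1.81194/0.0833333⌋ = 21 → v; lat ⌊0.25126/0.0416667⌋ = 6 → g.
Extended square (30″×15″, digits 0–9): lon ⌊0.06194/0.00833333⌋ = 7; lat ⌊0.00126/0.00416667⌋ = 0.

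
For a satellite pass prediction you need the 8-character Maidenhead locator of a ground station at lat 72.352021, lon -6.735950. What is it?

Offset from 180°W / 90°S: lon 173.26405°, lat 162.35202°.
Field: 173.26405/20 → 8 → I, 162.35202/10 → 16 → Q; chars IQ.
Square: 13.26405/2 → 6, 2.35202/1 → 2; chars 62.
Subsquare: 1.26405/0.0833333 → 15 → p, 0.35202/0.0416667 → 8 → i; chars pi.
Extended square: 0.01405/0.00833333 → 1, 0.01869/0.00416667 → 4; chars 14.

IQ62pi14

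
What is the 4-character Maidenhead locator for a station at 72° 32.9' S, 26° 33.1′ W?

HB67

Shift to the Maidenhead origin (180°W, 90°S): lon 153.45, lat 17.45.
Field: 153.45/20 → 7 → H, 17.45/10 → 1 → B; chars HB.
Square: 13.45/2 → 6, 7.45/1 → 7; chars 67.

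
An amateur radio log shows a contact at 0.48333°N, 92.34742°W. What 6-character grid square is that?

EJ30tl

Shift to the Maidenhead origin (180°W, 90°S): lon 87.6526, lat 90.4833.
Field: 87.6526/20 → 4 → E, 90.4833/10 → 9 → J; chars EJ.
Square: 7.6526/2 → 3, 0.4833/1 → 0; chars 30.
Subsquare: 1.6526/0.0833333 → 19 → t, 0.4833/0.0416667 → 11 → l; chars tl.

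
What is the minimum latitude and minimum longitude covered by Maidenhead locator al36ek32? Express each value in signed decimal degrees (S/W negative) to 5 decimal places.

26.42500, -173.64167

Field A=0, L=11: +0·20° lon, +11·10° lat → SW at lon -180°, lat 20°.
Square 3, 6: +3·2° lon, +6·1° lat → SW at lon -174°, lat 26°.
Subsquare e=4, k=10: +4·0.0833333° lon, +10·0.0416667° lat → SW at lon -173.667°, lat 26.4167°.
Extended square 3, 2: +3·0.00833333° lon, +2·0.00416667° lat → SW at lon -173.642°, lat 26.425°.
latitude 26.42500, longitude -173.64167.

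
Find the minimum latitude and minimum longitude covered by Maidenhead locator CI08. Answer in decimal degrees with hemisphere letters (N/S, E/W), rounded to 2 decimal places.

2.00° S, 140.00° W

Field C=2, I=8: +2·20° lon, +8·10° lat → SW at lon -140°, lat -10°.
Square 0, 8: +0·2° lon, +8·1° lat → SW at lon -140°, lat -2°.
latitude 2.00° S, longitude 140.00° W.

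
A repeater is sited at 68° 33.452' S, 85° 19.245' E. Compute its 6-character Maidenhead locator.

NC21pk

Add 180° to longitude and 90° to latitude: 265.3207, 21.4425.
Field: lon ⌊265.3207/20⌋ = 13 → N; lat ⌊21.4425/10⌋ = 2 → C.
Square: lon ⌊5.3207/2⌋ = 2; lat ⌊1.4425/1⌋ = 1.
Subsquare: lon ⌊1.3207/0.0833333⌋ = 15 → p; lat ⌊0.4425/0.0416667⌋ = 10 → k.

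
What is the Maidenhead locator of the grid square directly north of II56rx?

II57ra

Latitude subsquare x = 23; +1 → 24, wraps to 0 = a, carry into square.
Latitude square 6; +1 → 7.
The longitude characters are unchanged.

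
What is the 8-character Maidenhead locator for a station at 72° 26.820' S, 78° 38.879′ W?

FB07qn22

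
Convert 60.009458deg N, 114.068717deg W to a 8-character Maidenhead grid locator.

DP20xa12

Offset from 180°W / 90°S: lon 65.93128°, lat 150.00946°.
Field: 65.93128/20 → 3 → D, 150.00946/10 → 15 → P; chars DP.
Square: 5.93128/2 → 2, 0.00946/1 → 0; chars 20.
Subsquare: 1.93128/0.0833333 → 23 → x, 0.00946/0.0416667 → 0 → a; chars xa.
Extended square: 0.01462/0.00833333 → 1, 0.00946/0.00416667 → 2; chars 12.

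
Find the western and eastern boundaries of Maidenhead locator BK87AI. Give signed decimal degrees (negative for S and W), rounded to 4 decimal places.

-144.0000, -143.9167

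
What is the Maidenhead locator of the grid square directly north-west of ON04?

NN95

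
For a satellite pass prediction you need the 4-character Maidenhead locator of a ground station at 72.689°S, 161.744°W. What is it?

AB97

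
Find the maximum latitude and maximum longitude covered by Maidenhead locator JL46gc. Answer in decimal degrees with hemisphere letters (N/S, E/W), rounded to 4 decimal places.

Field J=9, L=11: +9·20° lon, +11·10° lat → SW at lon 0°, lat 20°.
Square 4, 6: +4·2° lon, +6·1° lat → SW at lon 8°, lat 26°.
Subsquare g=6, c=2: +6·0.0833333° lon, +2·0.0416667° lat → SW at lon 8.5°, lat 26.0833°.
Cell spans 0.0833333° lon × 0.0416667° lat. NE corner is SW corner plus one full cell.
latitude 26.1250° N, longitude 8.5833° E.

26.1250° N, 8.5833° E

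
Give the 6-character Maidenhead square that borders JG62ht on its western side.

Longitude subsquare h = 7; −1 → 6 = g.
The latitude characters are unchanged.

JG62gt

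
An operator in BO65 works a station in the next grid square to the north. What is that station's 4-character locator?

BO66

Latitude square 5; +1 → 6.
The longitude characters are unchanged.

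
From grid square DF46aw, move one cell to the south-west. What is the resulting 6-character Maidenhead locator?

Longitude subsquare a = 0; −1 → -1, wraps to 23 = x, carry into square.
Longitude square 4; −1 → 3.
Latitude subsquare w = 22; −1 → 21 = v.

DF36xv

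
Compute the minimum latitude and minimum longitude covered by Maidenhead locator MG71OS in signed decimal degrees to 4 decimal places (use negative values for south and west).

Field M=12, G=6: +12·20° lon, +6·10° lat → SW at lon 60°, lat -30°.
Square 7, 1: +7·2° lon, +1·1° lat → SW at lon 74°, lat -29°.
Subsquare o=14, s=18: +14·0.0833333° lon, +18·0.0416667° lat → SW at lon 75.1667°, lat -28.25°.
latitude -28.2500, longitude 75.1667.

-28.2500, 75.1667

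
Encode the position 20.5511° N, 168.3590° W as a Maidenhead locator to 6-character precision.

AL50tn

Offset from 180°W / 90°S: lon 11.6410°, lat 110.5511°.
Field (20°×10°, letters A–R): lon ⌊11.6410/20⌋ = 0 → A; lat ⌊110.5511/10⌋ = 11 → L.
Square (2°×1°, digits 0–9): lon ⌊11.6410/2⌋ = 5; lat ⌊0.5511/1⌋ = 0.
Subsquare (5′×2.5′, letters a–x): lon ⌊1.6410/0.0833333⌋ = 19 → t; lat ⌊0.5511/0.0416667⌋ = 13 → n.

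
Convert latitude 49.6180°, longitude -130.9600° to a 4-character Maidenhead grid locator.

CN49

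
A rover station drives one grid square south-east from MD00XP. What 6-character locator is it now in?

MD10ao

Longitude subsquare x = 23; +1 → 24, wraps to 0 = a, carry into square.
Longitude square 0; +1 → 1.
Latitude subsquare p = 15; −1 → 14 = o.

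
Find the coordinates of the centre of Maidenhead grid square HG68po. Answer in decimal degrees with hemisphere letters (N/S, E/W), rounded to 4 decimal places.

Field H=7, G=6: +7·20° lon, +6·10° lat → SW at lon -40°, lat -30°.
Square 6, 8: +6·2° lon, +8·1° lat → SW at lon -28°, lat -22°.
Subsquare p=15, o=14: +15·0.0833333° lon, +14·0.0416667° lat → SW at lon -26.75°, lat -21.4167°.
Cell spans 0.0833333° lon × 0.0416667° lat. Centre is SW corner plus half of each.
latitude 21.3958° S, longitude 26.7083° W.

21.3958° S, 26.7083° W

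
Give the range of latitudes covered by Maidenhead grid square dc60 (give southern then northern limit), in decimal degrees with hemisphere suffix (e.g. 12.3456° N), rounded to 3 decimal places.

Field D=3, C=2: +3·20° lon, +2·10° lat → SW at lon -120°, lat -70°.
Square 6, 0: +6·2° lon, +0·1° lat → SW at lon -108°, lat -70°.
Cell spans 2° lon × 1° lat.
south 70.000° S, north 69.000° S.

70.000° S, 69.000° S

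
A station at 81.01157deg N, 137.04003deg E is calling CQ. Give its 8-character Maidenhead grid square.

Offset from 180°W / 90°S: lon 317.04003°, lat 171.01157°.
Field: 317.04003/20 → 15 → P, 171.01157/10 → 17 → R; chars PR.
Square: 17.04003/2 → 8, 1.01157/1 → 1; chars 81.
Subsquare: 1.04003/0.0833333 → 12 → m, 0.01157/0.0416667 → 0 → a; chars ma.
Extended square: 0.04003/0.00833333 → 4, 0.01157/0.00416667 → 2; chars 42.

PR81ma42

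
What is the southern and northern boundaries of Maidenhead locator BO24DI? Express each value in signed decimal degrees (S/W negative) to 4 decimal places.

54.3333, 54.3750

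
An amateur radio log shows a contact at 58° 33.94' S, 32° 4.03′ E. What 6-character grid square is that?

Add 180° to longitude and 90° to latitude: 212.0672, 31.4343.
Field: lon ⌊212.0672/20⌋ = 10 → K; lat ⌊31.4343/10⌋ = 3 → D.
Square: lon ⌊12.0672/2⌋ = 6; lat ⌊1.4343/1⌋ = 1.
Subsquare: lon ⌊0.0672/0.0833333⌋ = 0 → a; lat ⌊0.4343/0.0416667⌋ = 10 → k.

KD61ak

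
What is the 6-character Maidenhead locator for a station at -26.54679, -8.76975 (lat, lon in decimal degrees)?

Offset from 180°W / 90°S: lon 171.2303°, lat 63.4532°.
Field (20°×10°, letters A–R): 171.2303/20 → 8 → I, 63.4532/10 → 6 → G; chars IG.
Square (2°×1°, digits 0–9): 11.2303/2 → 5, 3.4532/1 → 3; chars 53.
Subsquare (5′×2.5′, letters a–x): 1.2303/0.0833333 → 14 → o, 0.4532/0.0416667 → 10 → k; chars ok.

IG53ok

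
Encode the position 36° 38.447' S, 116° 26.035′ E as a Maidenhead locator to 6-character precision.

Add 180° to longitude and 90° to latitude: 296.4339, 53.3592.
Field (20°×10°, letters A–R): lon ⌊296.4339/20⌋ = 14 → O; lat ⌊53.3592/10⌋ = 5 → F.
Square (2°×1°, digits 0–9): lon ⌊16.4339/2⌋ = 8; lat ⌊3.3592/1⌋ = 3.
Subsquare (5′×2.5′, letters a–x): lon ⌊0.4339/0.0833333⌋ = 5 → f; lat ⌊0.3592/0.0416667⌋ = 8 → i.

OF83fi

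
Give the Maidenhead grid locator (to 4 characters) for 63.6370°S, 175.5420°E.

RC76

Add 180° to longitude and 90° to latitude: 355.54, 26.36.
Field: 355.54/20 → 17 → R, 26.36/10 → 2 → C; chars RC.
Square: 15.54/2 → 7, 6.36/1 → 6; chars 76.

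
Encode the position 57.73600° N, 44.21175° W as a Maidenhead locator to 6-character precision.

GO77vr

Add 180° to longitude and 90° to latitude: 135.7883, 147.7360.
Field: 135.7883/20 → 6 → G, 147.7360/10 → 14 → O; chars GO.
Square: 15.7883/2 → 7, 7.7360/1 → 7; chars 77.
Subsquare: 1.7883/0.0833333 → 21 → v, 0.7360/0.0416667 → 17 → r; chars vr.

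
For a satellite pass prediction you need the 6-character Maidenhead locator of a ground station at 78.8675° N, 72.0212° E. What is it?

MQ68au

Add 180° to longitude and 90° to latitude: 252.0212, 168.8675.
Field: 252.0212/20 → 12 → M, 168.8675/10 → 16 → Q; chars MQ.
Square: 12.0212/2 → 6, 8.8675/1 → 8; chars 68.
Subsquare: 0.0212/0.0833333 → 0 → a, 0.8675/0.0416667 → 20 → u; chars au.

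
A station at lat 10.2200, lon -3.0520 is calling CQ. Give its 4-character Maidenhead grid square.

IK80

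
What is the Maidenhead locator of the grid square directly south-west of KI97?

Longitude square 9; −1 → 8.
Latitude square 7; −1 → 6.

KI86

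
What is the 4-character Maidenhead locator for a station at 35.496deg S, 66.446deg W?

FF64

Shift to the Maidenhead origin (180°W, 90°S): lon 113.55, lat 54.50.
Field: lon ⌊113.55/20⌋ = 5 → F; lat ⌊54.50/10⌋ = 5 → F.
Square: lon ⌊13.55/2⌋ = 6; lat ⌊4.50/1⌋ = 4.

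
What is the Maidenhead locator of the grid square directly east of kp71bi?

KP71ci

Longitude subsquare b = 1; +1 → 2 = c.
The latitude characters are unchanged.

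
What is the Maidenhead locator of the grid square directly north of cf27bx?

Latitude subsquare x = 23; +1 → 24, wraps to 0 = a, carry into square.
Latitude square 7; +1 → 8.
The longitude characters are unchanged.

CF28ba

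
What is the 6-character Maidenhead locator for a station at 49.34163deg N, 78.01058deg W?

Offset from 180°W / 90°S: lon 101.9894°, lat 139.3416°.
Field: 101.9894/20 → 5 → F, 139.3416/10 → 13 → N; chars FN.
Square: 1.9894/2 → 0, 9.3416/1 → 9; chars 09.
Subsquare: 1.9894/0.0833333 → 23 → x, 0.3416/0.0416667 → 8 → i; chars xi.

FN09xi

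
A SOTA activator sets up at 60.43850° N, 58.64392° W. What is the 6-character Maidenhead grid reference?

GP00qk

Add 180° to longitude and 90° to latitude: 121.3561, 150.4385.
Field: 121.3561/20 → 6 → G, 150.4385/10 → 15 → P; chars GP.
Square: 1.3561/2 → 0, 0.4385/1 → 0; chars 00.
Subsquare: 1.3561/0.0833333 → 16 → q, 0.4385/0.0416667 → 10 → k; chars qk.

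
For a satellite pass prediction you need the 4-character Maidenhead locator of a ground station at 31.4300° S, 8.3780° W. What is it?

IF58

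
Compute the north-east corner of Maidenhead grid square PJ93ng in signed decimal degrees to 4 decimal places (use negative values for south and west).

3.2917, 139.1667

Field P=15, J=9: +15·20° lon, +9·10° lat → SW at lon 120°, lat 0°.
Square 9, 3: +9·2° lon, +3·1° lat → SW at lon 138°, lat 3°.
Subsquare n=13, g=6: +13·0.0833333° lon, +6·0.0416667° lat → SW at lon 139.083°, lat 3.25°.
Cell spans 0.0833333° lon × 0.0416667° lat. NE corner is SW corner plus one full cell.
latitude 3.2917, longitude 139.1667.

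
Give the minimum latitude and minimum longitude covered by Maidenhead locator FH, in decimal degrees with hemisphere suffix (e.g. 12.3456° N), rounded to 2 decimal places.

20.00° S, 80.00° W

Field F=5, H=7: +5·20° lon, +7·10° lat → SW at lon -80°, lat -20°.
latitude 20.00° S, longitude 80.00° W.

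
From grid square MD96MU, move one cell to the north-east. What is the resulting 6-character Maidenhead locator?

Longitude subsquare m = 12; +1 → 13 = n.
Latitude subsquare u = 20; +1 → 21 = v.

MD96nv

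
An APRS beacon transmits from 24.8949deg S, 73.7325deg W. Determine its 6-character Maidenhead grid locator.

FG35dc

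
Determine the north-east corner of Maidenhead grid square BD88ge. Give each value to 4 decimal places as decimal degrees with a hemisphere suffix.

51.7917° S, 143.4167° W

Field B=1, D=3: +1·20° lon, +3·10° lat → SW at lon -160°, lat -60°.
Square 8, 8: +8·2° lon, +8·1° lat → SW at lon -144°, lat -52°.
Subsquare g=6, e=4: +6·0.0833333° lon, +4·0.0416667° lat → SW at lon -143.5°, lat -51.8333°.
Cell spans 0.0833333° lon × 0.0416667° lat. NE corner is SW corner plus one full cell.
latitude 51.7917° S, longitude 143.4167° W.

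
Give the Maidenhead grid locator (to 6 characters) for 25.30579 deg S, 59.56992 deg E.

LG94sq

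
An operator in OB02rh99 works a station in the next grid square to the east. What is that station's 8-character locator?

Longitude extended square 9; +1 → 10, wraps to 0, carry into subsquare.
Longitude subsquare r = 17; +1 → 18 = s.
The latitude characters are unchanged.

OB02sh09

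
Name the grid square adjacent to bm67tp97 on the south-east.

BM67up06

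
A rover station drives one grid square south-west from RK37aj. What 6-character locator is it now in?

Longitude subsquare a = 0; −1 → -1, wraps to 23 = x, carry into square.
Longitude square 3; −1 → 2.
Latitude subsquare j = 9; −1 → 8 = i.

RK27xi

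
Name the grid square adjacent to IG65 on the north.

IG66

Latitude square 5; +1 → 6.
The longitude characters are unchanged.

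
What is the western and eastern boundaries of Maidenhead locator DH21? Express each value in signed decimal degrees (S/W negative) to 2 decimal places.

Field D=3, H=7: +3·20° lon, +7·10° lat → SW at lon -120°, lat -20°.
Square 2, 1: +2·2° lon, +1·1° lat → SW at lon -116°, lat -19°.
Cell spans 2° lon × 1° lat.
west -116.00, east -114.00.

-116.00, -114.00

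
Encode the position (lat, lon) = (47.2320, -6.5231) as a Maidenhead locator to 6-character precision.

IN67rf

Offset from 180°W / 90°S: lon 173.4769°, lat 137.2320°.
Field: lon ⌊173.4769/20⌋ = 8 → I; lat ⌊137.2320/10⌋ = 13 → N.
Square: lon ⌊13.4769/2⌋ = 6; lat ⌊7.2320/1⌋ = 7.
Subsquare: lon ⌊1.4769/0.0833333⌋ = 17 → r; lat ⌊0.2320/0.0416667⌋ = 5 → f.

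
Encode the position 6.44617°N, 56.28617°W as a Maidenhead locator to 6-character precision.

Add 180° to longitude and 90° to latitude: 123.7138, 96.4462.
Field: 123.7138/20 → 6 → G, 96.4462/10 → 9 → J; chars GJ.
Square: 3.7138/2 → 1, 6.4462/1 → 6; chars 16.
Subsquare: 1.7138/0.0833333 → 20 → u, 0.4462/0.0416667 → 10 → k; chars uk.

GJ16uk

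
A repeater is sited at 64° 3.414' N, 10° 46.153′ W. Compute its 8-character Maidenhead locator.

Offset from 180°W / 90°S: lon 169.23078°, lat 154.05690°.
Field: lon ⌊169.23078/20⌋ = 8 → I; lat ⌊154.05690/10⌋ = 15 → P.
Square: lon ⌊9.23078/2⌋ = 4; lat ⌊4.05690/1⌋ = 4.
Subsquare: lon ⌊1.23078/0.0833333⌋ = 14 → o; lat ⌊0.05690/0.0416667⌋ = 1 → b.
Extended square: lon ⌊0.06412/0.00833333⌋ = 7; lat ⌊0.01523/0.00416667⌋ = 3.

IP44ob73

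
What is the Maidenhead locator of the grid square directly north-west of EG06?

Longitude square 0; −1 → -1, wraps to 9, carry into field.
Longitude field E = 4; −1 → 3 = D.
Latitude square 6; +1 → 7.

DG97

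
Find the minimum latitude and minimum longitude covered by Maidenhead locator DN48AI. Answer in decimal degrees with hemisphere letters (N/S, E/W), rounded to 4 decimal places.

Field D=3, N=13: +3·20° lon, +13·10° lat → SW at lon -120°, lat 40°.
Square 4, 8: +4·2° lon, +8·1° lat → SW at lon -112°, lat 48°.
Subsquare a=0, i=8: +0·0.0833333° lon, +8·0.0416667° lat → SW at lon -112°, lat 48.3333°.
latitude 48.3333° N, longitude 112.0000° W.

48.3333° N, 112.0000° W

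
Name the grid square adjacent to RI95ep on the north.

Latitude subsquare p = 15; +1 → 16 = q.
The longitude characters are unchanged.

RI95eq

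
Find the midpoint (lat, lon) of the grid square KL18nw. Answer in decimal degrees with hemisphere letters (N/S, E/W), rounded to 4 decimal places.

28.9375° N, 23.1250° E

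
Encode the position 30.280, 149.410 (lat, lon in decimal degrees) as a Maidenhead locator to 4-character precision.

QM40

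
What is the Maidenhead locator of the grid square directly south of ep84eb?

EP84ea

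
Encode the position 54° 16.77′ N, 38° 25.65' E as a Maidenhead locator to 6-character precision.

Add 180° to longitude and 90° to latitude: 218.4275, 144.2795.
Field: lon ⌊218.4275/20⌋ = 10 → K; lat ⌊144.2795/10⌋ = 14 → O.
Square: lon ⌊18.4275/2⌋ = 9; lat ⌊4.2795/1⌋ = 4.
Subsquare: lon ⌊0.4275/0.0833333⌋ = 5 → f; lat ⌊0.2795/0.0416667⌋ = 6 → g.

KO94fg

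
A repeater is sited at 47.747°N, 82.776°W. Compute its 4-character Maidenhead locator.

EN87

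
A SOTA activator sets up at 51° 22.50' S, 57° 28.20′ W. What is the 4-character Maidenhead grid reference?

Shift to the Maidenhead origin (180°W, 90°S): lon 122.53, lat 38.62.
Field: 122.53/20 → 6 → G, 38.62/10 → 3 → D; chars GD.
Square: 2.53/2 → 1, 8.62/1 → 8; chars 18.

GD18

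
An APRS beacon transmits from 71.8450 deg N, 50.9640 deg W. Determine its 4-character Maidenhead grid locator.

GQ41

Shift to the Maidenhead origin (180°W, 90°S): lon 129.04, lat 161.84.
Field: lon ⌊129.04/20⌋ = 6 → G; lat ⌊161.84/10⌋ = 16 → Q.
Square: lon ⌊9.04/2⌋ = 4; lat ⌊1.84/1⌋ = 1.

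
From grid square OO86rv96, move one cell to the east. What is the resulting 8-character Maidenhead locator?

OO86sv06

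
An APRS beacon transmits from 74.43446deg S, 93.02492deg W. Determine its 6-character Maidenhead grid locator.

EB35ln

Offset from 180°W / 90°S: lon 86.9751°, lat 15.5655°.
Field: 86.9751/20 → 4 → E, 15.5655/10 → 1 → B; chars EB.
Square: 6.9751/2 → 3, 5.5655/1 → 5; chars 35.
Subsquare: 0.9751/0.0833333 → 11 → l, 0.5655/0.0416667 → 13 → n; chars ln.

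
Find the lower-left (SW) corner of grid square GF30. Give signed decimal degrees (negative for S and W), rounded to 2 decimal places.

Field G=6, F=5: +6·20° lon, +5·10° lat → SW at lon -60°, lat -40°.
Square 3, 0: +3·2° lon, +0·1° lat → SW at lon -54°, lat -40°.
latitude -40.00, longitude -54.00.

-40.00, -54.00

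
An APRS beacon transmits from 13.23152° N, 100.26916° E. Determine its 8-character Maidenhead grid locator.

Shift to the Maidenhead origin (180°W, 90°S): lon 280.26916, lat 103.23152.
Field: lon ⌊280.26916/20⌋ = 14 → O; lat ⌊103.23152/10⌋ = 10 → K.
Square: lon ⌊0.26916/2⌋ = 0; lat ⌊3.23152/1⌋ = 3.
Subsquare: lon ⌊0.26916/0.0833333⌋ = 3 → d; lat ⌊0.23152/0.0416667⌋ = 5 → f.
Extended square: lon ⌊0.01916/0.00833333⌋ = 2; lat ⌊0.02319/0.00416667⌋ = 5.

OK03df25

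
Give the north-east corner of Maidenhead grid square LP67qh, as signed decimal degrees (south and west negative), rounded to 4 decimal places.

67.3333, 53.4167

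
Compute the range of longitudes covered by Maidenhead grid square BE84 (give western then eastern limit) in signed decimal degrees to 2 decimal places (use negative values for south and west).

-144.00, -142.00

Field B=1, E=4: +1·20° lon, +4·10° lat → SW at lon -160°, lat -50°.
Square 8, 4: +8·2° lon, +4·1° lat → SW at lon -144°, lat -46°.
Cell spans 2° lon × 1° lat.
west -144.00, east -142.00.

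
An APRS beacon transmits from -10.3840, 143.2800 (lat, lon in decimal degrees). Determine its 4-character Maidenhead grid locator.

Shift to the Maidenhead origin (180°W, 90°S): lon 323.28, lat 79.62.
Field (20°×10°, letters A–R): lon ⌊323.28/20⌋ = 16 → Q; lat ⌊79.62/10⌋ = 7 → H.
Square (2°×1°, digits 0–9): lon ⌊3.28/2⌋ = 1; lat ⌊9.62/1⌋ = 9.

QH19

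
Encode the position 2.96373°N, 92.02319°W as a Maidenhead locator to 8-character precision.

EJ32xx71

Shift to the Maidenhead origin (180°W, 90°S): lon 87.97681, lat 92.96373.
Field: 87.97681/20 → 4 → E, 92.96373/10 → 9 → J; chars EJ.
Square: 7.97681/2 → 3, 2.96373/1 → 2; chars 32.
Subsquare: 1.97681/0.0833333 → 23 → x, 0.96373/0.0416667 → 23 → x; chars xx.
Extended square: 0.06014/0.00833333 → 7, 0.00540/0.00416667 → 1; chars 71.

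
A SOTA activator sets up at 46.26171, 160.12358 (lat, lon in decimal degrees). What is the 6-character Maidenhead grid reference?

RN06bg

Add 180° to longitude and 90° to latitude: 340.1236, 136.2617.
Field (20°×10°, letters A–R): 340.1236/20 → 17 → R, 136.2617/10 → 13 → N; chars RN.
Square (2°×1°, digits 0–9): 0.1236/2 → 0, 6.2617/1 → 6; chars 06.
Subsquare (5′×2.5′, letters a–x): 0.1236/0.0833333 → 1 → b, 0.2617/0.0416667 → 6 → g; chars bg.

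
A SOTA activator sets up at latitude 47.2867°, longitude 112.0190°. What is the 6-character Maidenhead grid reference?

Shift to the Maidenhead origin (180°W, 90°S): lon 292.0190, lat 137.2867.
Field: lon ⌊292.0190/20⌋ = 14 → O; lat ⌊137.2867/10⌋ = 13 → N.
Square: lon ⌊12.0190/2⌋ = 6; lat ⌊7.2867/1⌋ = 7.
Subsquare: lon ⌊0.0190/0.0833333⌋ = 0 → a; lat ⌊0.2867/0.0416667⌋ = 6 → g.

ON67ag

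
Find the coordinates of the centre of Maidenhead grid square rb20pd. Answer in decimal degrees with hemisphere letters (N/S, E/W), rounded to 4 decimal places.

79.8542° S, 165.2917° E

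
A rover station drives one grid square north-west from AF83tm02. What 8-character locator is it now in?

AF83sm93

Longitude extended square 0; −1 → -1, wraps to 9, carry into subsquare.
Longitude subsquare t = 19; −1 → 18 = s.
Latitude extended square 2; +1 → 3.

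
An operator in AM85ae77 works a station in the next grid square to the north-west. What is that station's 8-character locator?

AM85ae68

Longitude extended square 7; −1 → 6.
Latitude extended square 7; +1 → 8.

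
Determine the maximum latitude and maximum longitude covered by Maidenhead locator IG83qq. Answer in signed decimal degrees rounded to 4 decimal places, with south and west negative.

Field I=8, G=6: +8·20° lon, +6·10° lat → SW at lon -20°, lat -30°.
Square 8, 3: +8·2° lon, +3·1° lat → SW at lon -4°, lat -27°.
Subsquare q=16, q=16: +16·0.0833333° lon, +16·0.0416667° lat → SW at lon -2.66667°, lat -26.3333°.
Cell spans 0.0833333° lon × 0.0416667° lat. NE corner is SW corner plus one full cell.
latitude -26.2917, longitude -2.5833.

-26.2917, -2.5833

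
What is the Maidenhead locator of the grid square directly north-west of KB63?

Longitude square 6; −1 → 5.
Latitude square 3; +1 → 4.

KB54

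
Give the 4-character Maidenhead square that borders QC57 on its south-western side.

Longitude square 5; −1 → 4.
Latitude square 7; −1 → 6.

QC46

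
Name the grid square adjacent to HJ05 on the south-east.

HJ14

Longitude square 0; +1 → 1.
Latitude square 5; −1 → 4.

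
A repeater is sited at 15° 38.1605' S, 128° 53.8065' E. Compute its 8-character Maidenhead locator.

PH44ki77

Add 180° to longitude and 90° to latitude: 308.89677, 74.36399.
Field: lon ⌊308.89677/20⌋ = 15 → P; lat ⌊74.36399/10⌋ = 7 → H.
Square: lon ⌊8.89677/2⌋ = 4; lat ⌊4.36399/1⌋ = 4.
Subsquare: lon ⌊0.89677/0.0833333⌋ = 10 → k; lat ⌊0.36399/0.0416667⌋ = 8 → i.
Extended square: lon ⌊0.06344/0.00833333⌋ = 7; lat ⌊0.03066/0.00416667⌋ = 7.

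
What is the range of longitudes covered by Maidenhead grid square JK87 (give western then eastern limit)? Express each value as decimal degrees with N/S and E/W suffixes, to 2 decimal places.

16.00° E, 18.00° E

Field J=9, K=10: +9·20° lon, +10·10° lat → SW at lon 0°, lat 10°.
Square 8, 7: +8·2° lon, +7·1° lat → SW at lon 16°, lat 17°.
Cell spans 2° lon × 1° lat.
west 16.00° E, east 18.00° E.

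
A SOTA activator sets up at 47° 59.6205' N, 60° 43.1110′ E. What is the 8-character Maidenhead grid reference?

Add 180° to longitude and 90° to latitude: 240.71852, 137.99367.
Field: 240.71852/20 → 12 → M, 137.99367/10 → 13 → N; chars MN.
Square: 0.71852/2 → 0, 7.99367/1 → 7; chars 07.
Subsquare: 0.71852/0.0833333 → 8 → i, 0.99367/0.0416667 → 23 → x; chars ix.
Extended square: 0.05185/0.00833333 → 6, 0.03534/0.00416667 → 8; chars 68.

MN07ix68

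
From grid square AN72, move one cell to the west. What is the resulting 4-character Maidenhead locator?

Longitude square 7; −1 → 6.
The latitude characters are unchanged.

AN62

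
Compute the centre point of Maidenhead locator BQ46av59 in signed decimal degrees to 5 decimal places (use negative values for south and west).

Field B=1, Q=16: +1·20° lon, +16·10° lat → SW at lon -160°, lat 70°.
Square 4, 6: +4·2° lon, +6·1° lat → SW at lon -152°, lat 76°.
Subsquare a=0, v=21: +0·0.0833333° lon, +21·0.0416667° lat → SW at lon -152°, lat 76.875°.
Extended square 5, 9: +5·0.00833333° lon, +9·0.00416667° lat → SW at lon -151.958°, lat 76.9125°.
Cell spans 0.00833333° lon × 0.00416667° lat. Centre is SW corner plus half of each.
latitude 76.91458, longitude -151.95417.

76.91458, -151.95417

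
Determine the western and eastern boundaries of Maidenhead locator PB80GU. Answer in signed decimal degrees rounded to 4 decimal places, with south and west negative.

136.5000, 136.5833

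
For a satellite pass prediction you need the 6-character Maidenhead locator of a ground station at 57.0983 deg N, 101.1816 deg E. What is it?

Add 180° to longitude and 90° to latitude: 281.1816, 147.0983.
Field (20°×10°, letters A–R): lon ⌊281.1816/20⌋ = 14 → O; lat ⌊147.0983/10⌋ = 14 → O.
Square (2°×1°, digits 0–9): lon ⌊1.1816/2⌋ = 0; lat ⌊7.0983/1⌋ = 7.
Subsquare (5′×2.5′, letters a–x): lon ⌊1.1816/0.0833333⌋ = 14 → o; lat ⌊0.0983/0.0416667⌋ = 2 → c.

OO07oc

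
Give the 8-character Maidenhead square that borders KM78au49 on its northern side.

Latitude extended square 9; +1 → 10, wraps to 0, carry into subsquare.
Latitude subsquare u = 20; +1 → 21 = v.
The longitude characters are unchanged.

KM78av40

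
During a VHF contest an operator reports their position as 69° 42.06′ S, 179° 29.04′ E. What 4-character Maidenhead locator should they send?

RC90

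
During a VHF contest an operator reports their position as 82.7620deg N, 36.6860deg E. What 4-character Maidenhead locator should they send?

Add 180° to longitude and 90° to latitude: 216.69, 172.76.
Field: 216.69/20 → 10 → K, 172.76/10 → 17 → R; chars KR.
Square: 16.69/2 → 8, 2.76/1 → 2; chars 82.

KR82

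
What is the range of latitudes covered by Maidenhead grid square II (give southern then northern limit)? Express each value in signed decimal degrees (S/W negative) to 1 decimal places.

-10.0, 0.0

Field I=8, I=8: +8·20° lon, +8·10° lat → SW at lon -20°, lat -10°.
Cell spans 20° lon × 10° lat.
south -10.0, north 0.0.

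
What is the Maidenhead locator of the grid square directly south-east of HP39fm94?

Longitude extended square 9; +1 → 10, wraps to 0, carry into subsquare.
Longitude subsquare f = 5; +1 → 6 = g.
Latitude extended square 4; −1 → 3.

HP39gm03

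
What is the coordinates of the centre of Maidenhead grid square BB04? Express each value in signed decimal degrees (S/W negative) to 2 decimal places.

-75.50, -159.00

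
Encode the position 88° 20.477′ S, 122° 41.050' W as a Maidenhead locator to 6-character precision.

CA81pp

Add 180° to longitude and 90° to latitude: 57.3158, 1.6587.
Field: lon ⌊57.3158/20⌋ = 2 → C; lat ⌊1.6587/10⌋ = 0 → A.
Square: lon ⌊17.3158/2⌋ = 8; lat ⌊1.6587/1⌋ = 1.
Subsquare: lon ⌊1.3158/0.0833333⌋ = 15 → p; lat ⌊0.6587/0.0416667⌋ = 15 → p.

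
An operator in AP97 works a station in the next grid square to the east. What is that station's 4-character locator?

Longitude square 9; +1 → 10, wraps to 0, carry into field.
Longitude field A = 0; +1 → 1 = B.
The latitude characters are unchanged.

BP07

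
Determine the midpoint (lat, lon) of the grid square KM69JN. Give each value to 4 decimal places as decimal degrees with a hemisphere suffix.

39.5625° N, 32.7917° E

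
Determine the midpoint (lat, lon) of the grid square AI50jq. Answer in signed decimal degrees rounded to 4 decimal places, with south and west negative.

Field A=0, I=8: +0·20° lon, +8·10° lat → SW at lon -180°, lat -10°.
Square 5, 0: +5·2° lon, +0·1° lat → SW at lon -170°, lat -10°.
Subsquare j=9, q=16: +9·0.0833333° lon, +16·0.0416667° lat → SW at lon -169.25°, lat -9.33333°.
Cell spans 0.0833333° lon × 0.0416667° lat. Centre is SW corner plus half of each.
latitude -9.3125, longitude -169.2083.

-9.3125, -169.2083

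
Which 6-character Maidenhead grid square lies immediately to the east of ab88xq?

AB98aq

Longitude subsquare x = 23; +1 → 24, wraps to 0 = a, carry into square.
Longitude square 8; +1 → 9.
The latitude characters are unchanged.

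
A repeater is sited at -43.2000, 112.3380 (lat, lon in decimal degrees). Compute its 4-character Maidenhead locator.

OE66

Offset from 180°W / 90°S: lon 292.34°, lat 46.80°.
Field: 292.34/20 → 14 → O, 46.80/10 → 4 → E; chars OE.
Square: 12.34/2 → 6, 6.80/1 → 6; chars 66.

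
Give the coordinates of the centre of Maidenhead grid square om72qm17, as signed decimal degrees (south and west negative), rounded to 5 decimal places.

32.53125, 115.34583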